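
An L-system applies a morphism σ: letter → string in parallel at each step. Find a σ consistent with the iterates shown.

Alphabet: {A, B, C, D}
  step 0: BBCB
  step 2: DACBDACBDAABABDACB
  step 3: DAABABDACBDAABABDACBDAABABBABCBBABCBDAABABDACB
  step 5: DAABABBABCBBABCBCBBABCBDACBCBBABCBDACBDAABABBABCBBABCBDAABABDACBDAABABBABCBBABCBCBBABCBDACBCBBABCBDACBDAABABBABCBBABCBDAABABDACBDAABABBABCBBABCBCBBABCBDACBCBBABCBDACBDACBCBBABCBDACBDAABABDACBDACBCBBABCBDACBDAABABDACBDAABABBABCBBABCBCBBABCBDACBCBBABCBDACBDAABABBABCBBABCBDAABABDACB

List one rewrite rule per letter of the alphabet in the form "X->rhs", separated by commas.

  step 2 ⇒ step 3: DACBDACBDAABABDACB ⇒ DAA·BAB·DA·CB·DAA·BAB·DA·CB·DAA·BAB·BAB·CB·BAB·CB·DAA·BAB·DA·CB
    A ↦ BAB
    B ↦ CB
    C ↦ DA
    D ↦ DAA

A->BAB, B->CB, C->DA, D->DAA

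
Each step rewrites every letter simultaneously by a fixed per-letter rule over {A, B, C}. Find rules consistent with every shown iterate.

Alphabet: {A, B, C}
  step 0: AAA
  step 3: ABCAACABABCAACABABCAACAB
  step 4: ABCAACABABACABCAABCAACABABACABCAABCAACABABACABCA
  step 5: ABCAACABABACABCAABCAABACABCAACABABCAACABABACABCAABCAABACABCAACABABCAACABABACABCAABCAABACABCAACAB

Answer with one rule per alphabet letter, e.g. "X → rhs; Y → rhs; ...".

A->AB, B->CA, C->AC

  step 4 ⇒ step 5: ABCAACABABACABCAABCAACABABACABCAABCAACABABACABCA ⇒ AB·CA·AC·AB·AB·AC·AB·CA·AB·CA·AB·AC·AB·CA·AC·AB·AB·CA·AC·AB·AB·AC·AB·CA·AB·CA·AB·AC·AB·CA·AC·AB·AB·CA·AC·AB·AB·AC·AB·CA·AB·CA·AB·AC·AB·CA·AC·AB
    A ↦ AB
    B ↦ CA
    C ↦ AC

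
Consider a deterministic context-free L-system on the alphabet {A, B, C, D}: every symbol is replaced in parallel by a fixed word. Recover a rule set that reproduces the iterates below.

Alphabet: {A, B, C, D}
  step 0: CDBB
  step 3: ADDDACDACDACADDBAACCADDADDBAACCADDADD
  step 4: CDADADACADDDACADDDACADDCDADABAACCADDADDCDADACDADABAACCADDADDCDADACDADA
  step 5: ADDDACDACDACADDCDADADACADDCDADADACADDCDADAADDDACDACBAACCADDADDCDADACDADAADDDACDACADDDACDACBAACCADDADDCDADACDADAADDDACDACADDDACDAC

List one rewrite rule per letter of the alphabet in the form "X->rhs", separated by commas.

A->C, B->BAA, C->ADD, D->DA

  step 4 ⇒ step 5: CDADADACADDDACADDDACADDCDADABAACCADDADDCDADACDADABAACCADDADDCDADACDADA ⇒ ADD·DA·C·DA·C·DA·C·ADD·C·DA·DA·DA·C·ADD·C·DA·DA·DA·C·ADD·C·DA·DA·ADD·DA·C·DA·C·BAA·C·C·ADD·ADD·C·DA·DA·C·DA·DA·ADD·DA·C·DA·C·ADD·DA·C·DA·C·BAA·C·C·ADD·ADD·C·DA·DA·C·DA·DA·ADD·DA·C·DA·C·ADD·DA·C·DA·C
    A ↦ C
    B ↦ BAA
    C ↦ ADD
    D ↦ DA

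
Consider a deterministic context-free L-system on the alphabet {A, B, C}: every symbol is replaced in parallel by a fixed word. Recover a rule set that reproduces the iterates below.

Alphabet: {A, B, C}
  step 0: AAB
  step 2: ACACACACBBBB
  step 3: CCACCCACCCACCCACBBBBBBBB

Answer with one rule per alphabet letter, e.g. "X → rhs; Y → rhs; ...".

A->CC, B->BB, C->AC

  step 2 ⇒ step 3: ACACACACBBBB ⇒ CC·AC·CC·AC·CC·AC·CC·AC·BB·BB·BB·BB
    A ↦ CC
    B ↦ BB
    C ↦ AC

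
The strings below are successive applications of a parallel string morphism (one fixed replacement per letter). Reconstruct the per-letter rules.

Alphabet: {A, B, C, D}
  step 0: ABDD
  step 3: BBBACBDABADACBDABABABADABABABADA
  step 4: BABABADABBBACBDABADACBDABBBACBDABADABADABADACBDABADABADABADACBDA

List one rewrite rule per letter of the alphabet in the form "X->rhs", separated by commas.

A->DA, B->BA, C->BB, D->CB

  step 3 ⇒ step 4: BBBACBDABADACBDABABABADABABABADA ⇒ BA·BA·BA·DA·BB·BA·CB·DA·BA·DA·CB·DA·BB·BA·CB·DA·BA·DA·BA·DA·BA·DA·CB·DA·BA·DA·BA·DA·BA·DA·CB·DA
    A ↦ DA
    B ↦ BA
    C ↦ BB
    D ↦ CB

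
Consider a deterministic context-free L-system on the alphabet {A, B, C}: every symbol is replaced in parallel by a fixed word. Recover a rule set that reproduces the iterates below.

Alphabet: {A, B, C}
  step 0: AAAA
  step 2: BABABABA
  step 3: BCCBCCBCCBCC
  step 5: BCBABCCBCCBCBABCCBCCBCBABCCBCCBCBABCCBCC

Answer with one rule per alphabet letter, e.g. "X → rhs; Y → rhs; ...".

A->C, B->BC, C->BA

  step 2 ⇒ step 3: BABABABA ⇒ BC·C·BC·C·BC·C·BC·C
    A ↦ C
    B ↦ BC
    C ↦ BA  (constrained at step 3)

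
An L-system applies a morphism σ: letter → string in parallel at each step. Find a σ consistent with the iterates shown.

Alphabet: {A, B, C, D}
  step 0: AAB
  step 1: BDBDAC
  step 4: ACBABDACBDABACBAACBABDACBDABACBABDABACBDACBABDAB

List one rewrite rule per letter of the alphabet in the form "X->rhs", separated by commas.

  step 0 ⇒ step 1: AAB ⇒ BD·BD·AC
    A ↦ BD
    B ↦ AC
    C ↦ AB  (constrained at step 1)
    D ↦ BA  (constrained at step 1)

A->BD, B->AC, C->AB, D->BA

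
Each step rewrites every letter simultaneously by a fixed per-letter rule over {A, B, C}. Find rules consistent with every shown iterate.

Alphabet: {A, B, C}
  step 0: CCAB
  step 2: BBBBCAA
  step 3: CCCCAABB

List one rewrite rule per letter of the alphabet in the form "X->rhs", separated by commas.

A->B, B->C, C->AA

  step 2 ⇒ step 3: BBBBCAA ⇒ C·C·C·C·AA·B·B
    A ↦ B
    B ↦ C
    C ↦ AA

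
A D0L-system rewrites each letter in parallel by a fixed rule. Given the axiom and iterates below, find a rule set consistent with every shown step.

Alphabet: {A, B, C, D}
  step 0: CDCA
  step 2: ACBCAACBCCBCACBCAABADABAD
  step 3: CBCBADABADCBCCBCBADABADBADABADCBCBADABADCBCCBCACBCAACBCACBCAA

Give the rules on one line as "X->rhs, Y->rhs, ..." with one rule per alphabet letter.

  step 2 ⇒ step 3: ACBCAACBCCBCACBCAABADABAD ⇒ CBC·BAD·A·BAD·CBC·CBC·BAD·A·BAD·BAD·A·BAD·CBC·BAD·A·BAD·CBC·CBC·A·CBC·AA·CBC·A·CBC·AA
    A ↦ CBC
    B ↦ A
    C ↦ BAD
    D ↦ AA

A->CBC, B->A, C->BAD, D->AA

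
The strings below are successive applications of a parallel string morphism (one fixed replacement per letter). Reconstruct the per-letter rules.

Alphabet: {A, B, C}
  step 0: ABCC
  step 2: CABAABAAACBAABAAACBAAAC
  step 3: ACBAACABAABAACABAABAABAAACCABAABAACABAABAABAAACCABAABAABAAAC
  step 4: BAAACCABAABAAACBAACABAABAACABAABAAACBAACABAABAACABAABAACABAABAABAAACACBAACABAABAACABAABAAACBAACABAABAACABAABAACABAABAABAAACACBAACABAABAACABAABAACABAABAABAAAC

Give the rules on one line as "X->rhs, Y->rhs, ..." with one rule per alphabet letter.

  step 3 ⇒ step 4: ACBAACABAABAACABAABAABAAACCABAABAACABAABAABAAACCABAABAABAAAC ⇒ BAA·AC·CA·BAA·BAA·AC·BAA·CA·BAA·BAA·CA·BAA·BAA·AC·BAA·CA·BAA·BAA·CA·BAA·BAA·CA·BAA·BAA·BAA·AC·AC·BAA·CA·BAA·BAA·CA·BAA·BAA·AC·BAA·CA·BAA·BAA·CA·BAA·BAA·CA·BAA·BAA·BAA·AC·AC·BAA·CA·BAA·BAA·CA·BAA·BAA·CA·BAA·BAA·BAA·AC
    A ↦ BAA
    B ↦ CA
    C ↦ AC

A->BAA, B->CA, C->AC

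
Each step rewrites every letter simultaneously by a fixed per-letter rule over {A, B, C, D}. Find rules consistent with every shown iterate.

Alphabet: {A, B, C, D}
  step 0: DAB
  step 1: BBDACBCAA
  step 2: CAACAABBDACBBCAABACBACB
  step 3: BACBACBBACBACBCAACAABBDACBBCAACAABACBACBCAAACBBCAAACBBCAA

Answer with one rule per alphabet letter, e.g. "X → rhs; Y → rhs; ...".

A->ACB, B->CAA, C->B, D->BBD

  step 2 ⇒ step 3: CAACAABBDACBBCAABACBACB ⇒ B·ACB·ACB·B·ACB·ACB·CAA·CAA·BBD·ACB·B·CAA·CAA·B·ACB·ACB·CAA·ACB·B·CAA·ACB·B·CAA
    A ↦ ACB
    B ↦ CAA
    C ↦ B
    D ↦ BBD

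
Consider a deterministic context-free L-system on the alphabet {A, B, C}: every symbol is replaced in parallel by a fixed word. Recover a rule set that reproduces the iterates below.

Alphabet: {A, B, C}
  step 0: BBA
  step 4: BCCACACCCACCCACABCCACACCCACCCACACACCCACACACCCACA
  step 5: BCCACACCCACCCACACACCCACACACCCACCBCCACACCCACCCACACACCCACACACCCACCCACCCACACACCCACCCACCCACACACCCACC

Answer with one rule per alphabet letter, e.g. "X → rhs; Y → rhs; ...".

  step 4 ⇒ step 5: BCCACACCCACCCACABCCACACCCACCCACACACCCACACACCCACA ⇒ BC·CA·CA·CC·CA·CC·CA·CA·CA·CC·CA·CA·CA·CC·CA·CC·BC·CA·CA·CC·CA·CC·CA·CA·CA·CC·CA·CA·CA·CC·CA·CC·CA·CC·CA·CA·CA·CC·CA·CC·CA·CC·CA·CA·CA·CC·CA·CC
    A ↦ CC
    B ↦ BC
    C ↦ CA

A->CC, B->BC, C->CA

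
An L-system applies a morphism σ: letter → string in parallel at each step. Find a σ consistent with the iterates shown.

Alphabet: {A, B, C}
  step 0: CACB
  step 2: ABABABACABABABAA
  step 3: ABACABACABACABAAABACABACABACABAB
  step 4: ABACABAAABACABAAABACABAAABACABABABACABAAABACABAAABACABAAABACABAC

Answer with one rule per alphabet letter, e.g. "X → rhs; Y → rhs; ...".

A->AB, B->AC, C->AA

  step 3 ⇒ step 4: ABACABACABACABAAABACABACABACABAB ⇒ AB·AC·AB·AA·AB·AC·AB·AA·AB·AC·AB·AA·AB·AC·AB·AB·AB·AC·AB·AA·AB·AC·AB·AA·AB·AC·AB·AA·AB·AC·AB·AC
    A ↦ AB
    B ↦ AC
    C ↦ AA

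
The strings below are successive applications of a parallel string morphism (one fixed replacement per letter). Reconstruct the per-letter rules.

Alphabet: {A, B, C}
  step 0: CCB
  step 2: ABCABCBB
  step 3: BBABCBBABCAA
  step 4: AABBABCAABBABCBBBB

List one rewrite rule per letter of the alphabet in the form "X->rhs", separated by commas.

A->BB, B->A, C->BC

  step 3 ⇒ step 4: BBABCBBABCAA ⇒ A·A·BB·A·BC·A·A·BB·A·BC·BB·BB
    A ↦ BB
    B ↦ A
    C ↦ BC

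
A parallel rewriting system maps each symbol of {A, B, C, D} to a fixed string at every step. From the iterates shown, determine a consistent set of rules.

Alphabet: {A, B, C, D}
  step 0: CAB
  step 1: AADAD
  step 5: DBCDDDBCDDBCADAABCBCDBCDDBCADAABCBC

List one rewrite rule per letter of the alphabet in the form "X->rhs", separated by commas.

  step 0 ⇒ step 1: CAB ⇒ AA·D·AD
    A ↦ D
    B ↦ AD
    C ↦ AA
    D ↦ BC  (constrained at step 1)

A->D, B->AD, C->AA, D->BC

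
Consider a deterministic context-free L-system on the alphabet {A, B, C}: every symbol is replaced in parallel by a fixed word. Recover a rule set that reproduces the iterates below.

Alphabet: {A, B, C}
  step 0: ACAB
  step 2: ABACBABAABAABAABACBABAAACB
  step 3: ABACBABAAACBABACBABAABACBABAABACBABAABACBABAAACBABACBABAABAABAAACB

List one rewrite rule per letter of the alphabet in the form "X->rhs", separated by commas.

A->ABA, B->CB, C->AA

  step 2 ⇒ step 3: ABACBABAABAABAABACBABAAACB ⇒ ABA·CB·ABA·AA·CB·ABA·CB·ABA·ABA·CB·ABA·ABA·CB·ABA·ABA·CB·ABA·AA·CB·ABA·CB·ABA·ABA·ABA·AA·CB
    A ↦ ABA
    B ↦ CB
    C ↦ AA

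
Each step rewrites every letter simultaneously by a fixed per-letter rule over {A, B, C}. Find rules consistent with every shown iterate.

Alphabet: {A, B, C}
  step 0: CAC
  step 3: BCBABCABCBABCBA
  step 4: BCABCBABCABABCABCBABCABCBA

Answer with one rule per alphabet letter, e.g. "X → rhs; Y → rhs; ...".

A->BA, B->BC, C->A

  step 3 ⇒ step 4: BCBABCABCBABCBA ⇒ BC·A·BC·BA·BC·A·BA·BC·A·BC·BA·BC·A·BC·BA
    A ↦ BA
    B ↦ BC
    C ↦ A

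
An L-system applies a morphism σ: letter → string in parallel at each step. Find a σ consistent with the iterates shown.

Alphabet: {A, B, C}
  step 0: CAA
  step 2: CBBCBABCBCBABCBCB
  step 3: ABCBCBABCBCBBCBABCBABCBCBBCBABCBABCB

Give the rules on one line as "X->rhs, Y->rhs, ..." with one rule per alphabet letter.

A->CBB, B->CB, C->AB

  step 2 ⇒ step 3: CBBCBABCBCBABCBCB ⇒ AB·CB·CB·AB·CB·CBB·CB·AB·CB·AB·CB·CBB·CB·AB·CB·AB·CB
    A ↦ CBB
    B ↦ CB
    C ↦ AB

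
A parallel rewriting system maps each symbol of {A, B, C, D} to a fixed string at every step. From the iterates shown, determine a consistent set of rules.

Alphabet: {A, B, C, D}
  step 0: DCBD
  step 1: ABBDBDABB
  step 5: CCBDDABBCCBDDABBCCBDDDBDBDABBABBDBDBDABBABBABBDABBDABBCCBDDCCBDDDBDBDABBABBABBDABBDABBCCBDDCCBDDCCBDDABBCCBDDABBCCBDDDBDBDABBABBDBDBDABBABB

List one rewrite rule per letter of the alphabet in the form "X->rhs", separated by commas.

  step 0 ⇒ step 1: DCBD ⇒ ABB·DB·D·ABB
    B ↦ D
    C ↦ DB
    D ↦ ABB
    A ↦ CCB  (constrained at step 1)

A->CCB, B->D, C->DB, D->ABB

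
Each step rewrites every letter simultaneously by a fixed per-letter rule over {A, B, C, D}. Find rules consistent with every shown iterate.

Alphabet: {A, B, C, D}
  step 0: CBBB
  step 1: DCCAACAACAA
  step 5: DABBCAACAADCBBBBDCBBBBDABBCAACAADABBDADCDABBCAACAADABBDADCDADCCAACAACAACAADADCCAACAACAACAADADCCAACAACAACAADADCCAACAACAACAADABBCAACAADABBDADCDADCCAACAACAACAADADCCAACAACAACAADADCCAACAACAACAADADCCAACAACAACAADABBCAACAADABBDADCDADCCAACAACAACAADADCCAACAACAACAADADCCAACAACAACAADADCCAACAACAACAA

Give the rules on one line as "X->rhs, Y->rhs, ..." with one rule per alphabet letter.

  step 0 ⇒ step 1: CBBB ⇒ DC·CAA·CAA·CAA
    B ↦ CAA
    C ↦ DC
    A ↦ BB  (constrained at step 1)
    D ↦ DA  (constrained at step 1)

A->BB, B->CAA, C->DC, D->DA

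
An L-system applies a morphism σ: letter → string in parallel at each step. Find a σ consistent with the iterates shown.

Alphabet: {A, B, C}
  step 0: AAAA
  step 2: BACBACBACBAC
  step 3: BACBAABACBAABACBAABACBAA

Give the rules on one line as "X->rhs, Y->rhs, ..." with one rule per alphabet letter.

A->B, B->BAC, C->AA

  step 2 ⇒ step 3: BACBACBACBAC ⇒ BAC·B·AA·BAC·B·AA·BAC·B·AA·BAC·B·AA
    A ↦ B
    B ↦ BAC
    C ↦ AA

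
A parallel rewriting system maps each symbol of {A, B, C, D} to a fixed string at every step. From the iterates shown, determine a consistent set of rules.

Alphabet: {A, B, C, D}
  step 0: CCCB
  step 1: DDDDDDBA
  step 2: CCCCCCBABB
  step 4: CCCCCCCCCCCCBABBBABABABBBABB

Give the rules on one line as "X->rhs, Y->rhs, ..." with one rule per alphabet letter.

  step 1 ⇒ step 2: DDDDDDBA ⇒ C·C·C·C·C·C·BA·BB
    A ↦ BB
    B ↦ BA
    D ↦ C
  step 0 ⇒ step 1: CCCB ⇒ DD·DD·DD·BA
    C ↦ DD

A->BB, B->BA, C->DD, D->C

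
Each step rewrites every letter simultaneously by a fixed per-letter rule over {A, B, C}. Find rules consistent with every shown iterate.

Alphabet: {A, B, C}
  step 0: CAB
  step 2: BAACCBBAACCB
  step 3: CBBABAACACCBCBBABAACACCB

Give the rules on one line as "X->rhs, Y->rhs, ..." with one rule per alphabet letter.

A->BA, B->CB, C->AC

  step 2 ⇒ step 3: BAACCBBAACCB ⇒ CB·BA·BA·AC·AC·CB·CB·BA·BA·AC·AC·CB
    A ↦ BA
    B ↦ CB
    C ↦ AC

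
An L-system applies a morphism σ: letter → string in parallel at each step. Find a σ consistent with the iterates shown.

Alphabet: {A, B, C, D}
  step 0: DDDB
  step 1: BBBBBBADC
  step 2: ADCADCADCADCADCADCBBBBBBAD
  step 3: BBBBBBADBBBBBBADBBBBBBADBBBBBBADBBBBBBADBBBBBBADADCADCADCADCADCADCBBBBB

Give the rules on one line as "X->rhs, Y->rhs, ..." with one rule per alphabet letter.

  step 2 ⇒ step 3: ADCADCADCADCADCADCBBBBBBAD ⇒ BBB·BB·BAD·BBB·BB·BAD·BBB·BB·BAD·BBB·BB·BAD·BBB·BB·BAD·BBB·BB·BAD·ADC·ADC·ADC·ADC·ADC·ADC·BBB·BB
    A ↦ BBB
    B ↦ ADC
    C ↦ BAD
    D ↦ BB

A->BBB, B->ADC, C->BAD, D->BB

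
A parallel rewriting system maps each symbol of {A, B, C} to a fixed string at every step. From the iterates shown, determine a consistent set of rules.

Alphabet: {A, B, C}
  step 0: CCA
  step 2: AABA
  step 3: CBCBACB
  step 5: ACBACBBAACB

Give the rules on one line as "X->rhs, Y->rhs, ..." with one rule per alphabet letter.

A->CB, B->A, C->B

  step 2 ⇒ step 3: AABA ⇒ CB·CB·A·CB
    A ↦ CB
    B ↦ A
    C ↦ B  (constrained at step 0)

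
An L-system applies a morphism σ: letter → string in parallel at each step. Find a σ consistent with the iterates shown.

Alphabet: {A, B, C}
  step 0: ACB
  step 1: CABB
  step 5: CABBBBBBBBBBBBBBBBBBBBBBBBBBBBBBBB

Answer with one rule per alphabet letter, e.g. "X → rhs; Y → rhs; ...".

  step 0 ⇒ step 1: ACB ⇒ C·A·BB
    A ↦ C
    B ↦ BB
    C ↦ A

A->C, B->BB, C->A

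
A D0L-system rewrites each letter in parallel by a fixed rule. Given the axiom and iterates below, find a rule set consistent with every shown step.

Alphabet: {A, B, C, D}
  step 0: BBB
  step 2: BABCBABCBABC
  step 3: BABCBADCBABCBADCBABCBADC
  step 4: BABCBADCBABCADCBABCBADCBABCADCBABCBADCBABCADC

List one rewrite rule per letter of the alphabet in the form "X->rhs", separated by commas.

  step 3 ⇒ step 4: BABCBADCBABCBADCBABCBADC ⇒ BA·BC·BA·DC·BA·BC·A·DC·BA·BC·BA·DC·BA·BC·A·DC·BA·BC·BA·DC·BA·BC·A·DC
    A ↦ BC
    B ↦ BA
    C ↦ DC
    D ↦ A

A->BC, B->BA, C->DC, D->A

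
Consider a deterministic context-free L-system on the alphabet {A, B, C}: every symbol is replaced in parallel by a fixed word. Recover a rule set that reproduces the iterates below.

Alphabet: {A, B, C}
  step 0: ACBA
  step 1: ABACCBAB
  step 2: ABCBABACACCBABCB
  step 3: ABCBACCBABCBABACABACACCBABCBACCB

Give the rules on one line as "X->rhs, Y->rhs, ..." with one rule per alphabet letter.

A->AB, B->CB, C->AC

  step 2 ⇒ step 3: ABCBABACACCBABCB ⇒ AB·CB·AC·CB·AB·CB·AB·AC·AB·AC·AC·CB·AB·CB·AC·CB
    A ↦ AB
    B ↦ CB
    C ↦ AC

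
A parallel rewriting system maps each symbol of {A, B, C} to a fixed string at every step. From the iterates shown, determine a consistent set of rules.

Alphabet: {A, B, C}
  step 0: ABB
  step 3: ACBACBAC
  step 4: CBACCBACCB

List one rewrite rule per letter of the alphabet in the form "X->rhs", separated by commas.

A->C, B->AC, C->B

  step 3 ⇒ step 4: ACBACBAC ⇒ C·B·AC·C·B·AC·C·B
    A ↦ C
    B ↦ AC
    C ↦ B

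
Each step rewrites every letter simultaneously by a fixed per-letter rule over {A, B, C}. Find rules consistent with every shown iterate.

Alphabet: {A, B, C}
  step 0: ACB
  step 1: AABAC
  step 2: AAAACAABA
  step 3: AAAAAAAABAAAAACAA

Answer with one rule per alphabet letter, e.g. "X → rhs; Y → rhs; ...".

  step 2 ⇒ step 3: AAAACAABA ⇒ AA·AA·AA·AA·BA·AA·AA·C·AA
    A ↦ AA
    B ↦ C
    C ↦ BA

A->AA, B->C, C->BA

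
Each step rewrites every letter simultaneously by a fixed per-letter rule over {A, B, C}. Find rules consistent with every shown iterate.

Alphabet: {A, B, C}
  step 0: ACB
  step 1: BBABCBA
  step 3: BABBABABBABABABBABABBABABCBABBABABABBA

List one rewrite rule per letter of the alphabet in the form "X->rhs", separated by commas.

  step 0 ⇒ step 1: ACB ⇒ BBA·BC·BA
    A ↦ BBA
    B ↦ BA
    C ↦ BC

A->BBA, B->BA, C->BC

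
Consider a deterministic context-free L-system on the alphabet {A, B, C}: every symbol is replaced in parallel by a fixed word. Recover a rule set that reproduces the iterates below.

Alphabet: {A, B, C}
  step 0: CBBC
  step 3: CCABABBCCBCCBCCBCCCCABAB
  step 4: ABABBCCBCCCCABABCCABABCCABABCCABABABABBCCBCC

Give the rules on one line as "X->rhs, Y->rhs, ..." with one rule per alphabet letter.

  step 3 ⇒ step 4: CCABABBCCBCCBCCBCCCCABAB ⇒ AB·AB·B·CC·B·CC·CC·AB·AB·CC·AB·AB·CC·AB·AB·CC·AB·AB·AB·AB·B·CC·B·CC
    A ↦ B
    B ↦ CC
    C ↦ AB

A->B, B->CC, C->AB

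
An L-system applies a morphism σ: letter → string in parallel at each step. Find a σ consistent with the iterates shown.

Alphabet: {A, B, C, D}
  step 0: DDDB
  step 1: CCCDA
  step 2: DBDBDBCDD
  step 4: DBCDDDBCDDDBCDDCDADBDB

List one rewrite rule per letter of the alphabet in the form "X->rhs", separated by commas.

  step 1 ⇒ step 2: CCCDA ⇒ DB·DB·DB·C·DD
    A ↦ DD
    C ↦ DB
    D ↦ C
  step 0 ⇒ step 1: DDDB ⇒ C·C·C·DA
    B ↦ DA

A->DD, B->DA, C->DB, D->C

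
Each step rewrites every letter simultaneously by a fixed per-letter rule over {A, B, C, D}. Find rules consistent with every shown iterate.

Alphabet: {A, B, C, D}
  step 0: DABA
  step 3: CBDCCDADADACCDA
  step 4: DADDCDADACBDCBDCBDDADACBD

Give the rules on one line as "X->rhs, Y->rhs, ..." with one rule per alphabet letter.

A->BD, B->DD, C->DA, D->C

  step 3 ⇒ step 4: CBDCCDADADACCDA ⇒ DA·DD·C·DA·DA·C·BD·C·BD·C·BD·DA·DA·C·BD
    A ↦ BD
    B ↦ DD
    C ↦ DA
    D ↦ C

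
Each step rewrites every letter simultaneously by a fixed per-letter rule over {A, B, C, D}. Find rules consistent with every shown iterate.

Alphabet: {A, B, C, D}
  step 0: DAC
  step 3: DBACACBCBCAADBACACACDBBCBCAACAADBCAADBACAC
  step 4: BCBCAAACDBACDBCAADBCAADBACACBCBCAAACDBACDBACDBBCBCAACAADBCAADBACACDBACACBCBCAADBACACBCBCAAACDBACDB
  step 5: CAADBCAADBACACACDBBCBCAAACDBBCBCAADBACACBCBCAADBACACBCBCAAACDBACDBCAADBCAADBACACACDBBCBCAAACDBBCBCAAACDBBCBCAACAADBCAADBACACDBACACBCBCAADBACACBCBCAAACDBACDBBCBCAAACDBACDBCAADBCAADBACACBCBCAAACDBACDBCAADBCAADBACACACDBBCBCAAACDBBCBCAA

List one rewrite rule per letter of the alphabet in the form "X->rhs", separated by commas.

A->AC, B->CAA, C->DB, D->BCB

  step 4 ⇒ step 5: BCBCAAACDBACDBCAADBCAADBACACBCBCAAACDBACDBACDBBCBCAACAADBCAADBACACDBACACBCBCAADBACACBCBCAAACDBACDB ⇒ CAA·DB·CAA·DB·AC·AC·AC·DB·BCB·CAA·AC·DB·BCB·CAA·DB·AC·AC·BCB·CAA·DB·AC·AC·BCB·CAA·AC·DB·AC·DB·CAA·DB·CAA·DB·AC·AC·AC·DB·BCB·CAA·AC·DB·BCB·CAA·AC·DB·BCB·CAA·CAA·DB·CAA·DB·AC·AC·DB·AC·AC·BCB·CAA·DB·AC·AC·BCB·CAA·AC·DB·AC·DB·BCB·CAA·AC·DB·AC·DB·CAA·DB·CAA·DB·AC·AC·BCB·CAA·AC·DB·AC·DB·CAA·DB·CAA·DB·AC·AC·AC·DB·BCB·CAA·AC·DB·BCB·CAA
    A ↦ AC
    B ↦ CAA
    C ↦ DB
    D ↦ BCB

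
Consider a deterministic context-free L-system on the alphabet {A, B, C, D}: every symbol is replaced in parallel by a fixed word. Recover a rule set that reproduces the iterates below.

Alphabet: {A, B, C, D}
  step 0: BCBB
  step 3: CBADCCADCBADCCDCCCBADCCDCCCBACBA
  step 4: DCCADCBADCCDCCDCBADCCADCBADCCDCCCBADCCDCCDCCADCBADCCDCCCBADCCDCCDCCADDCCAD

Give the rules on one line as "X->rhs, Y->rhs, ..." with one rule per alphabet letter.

  step 3 ⇒ step 4: CBADCCADCBADCCDCCCBADCCDCCCBACBA ⇒ DCC·A·D·CBA·DCC·DCC·D·CBA·DCC·A·D·CBA·DCC·DCC·CBA·DCC·DCC·DCC·A·D·CBA·DCC·DCC·CBA·DCC·DCC·DCC·A·D·DCC·A·D
    A ↦ D
    B ↦ A
    C ↦ DCC
    D ↦ CBA

A->D, B->A, C->DCC, D->CBA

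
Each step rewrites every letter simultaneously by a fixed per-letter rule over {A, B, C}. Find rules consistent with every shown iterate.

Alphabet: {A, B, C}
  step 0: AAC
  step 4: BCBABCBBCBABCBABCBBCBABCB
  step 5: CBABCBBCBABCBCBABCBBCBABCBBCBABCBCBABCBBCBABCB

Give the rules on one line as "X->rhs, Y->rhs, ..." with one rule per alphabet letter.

A->B, B->CB, C->AB

  step 4 ⇒ step 5: BCBABCBBCBABCBABCBBCBABCB ⇒ CB·AB·CB·B·CB·AB·CB·CB·AB·CB·B·CB·AB·CB·B·CB·AB·CB·CB·AB·CB·B·CB·AB·CB
    A ↦ B
    B ↦ CB
    C ↦ AB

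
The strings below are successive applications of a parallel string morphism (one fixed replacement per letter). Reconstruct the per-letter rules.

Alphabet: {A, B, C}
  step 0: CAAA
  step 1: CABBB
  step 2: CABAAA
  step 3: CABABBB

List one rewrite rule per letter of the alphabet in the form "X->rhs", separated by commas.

  step 2 ⇒ step 3: CABAAA ⇒ CA·B·A·B·B·B
    A ↦ B
    B ↦ A
    C ↦ CA

A->B, B->A, C->CA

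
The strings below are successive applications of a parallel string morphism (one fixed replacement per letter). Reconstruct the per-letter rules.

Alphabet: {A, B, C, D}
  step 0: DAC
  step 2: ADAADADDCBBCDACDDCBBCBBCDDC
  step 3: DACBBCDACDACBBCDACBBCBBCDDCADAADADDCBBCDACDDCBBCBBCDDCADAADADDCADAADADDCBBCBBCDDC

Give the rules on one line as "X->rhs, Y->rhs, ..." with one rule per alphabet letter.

A->DAC, B->ADA, C->DDC, D->BBC

  step 2 ⇒ step 3: ADAADADDCBBCDACDDCBBCBBCDDC ⇒ DAC·BBC·DAC·DAC·BBC·DAC·BBC·BBC·DDC·ADA·ADA·DDC·BBC·DAC·DDC·BBC·BBC·DDC·ADA·ADA·DDC·ADA·ADA·DDC·BBC·BBC·DDC
    A ↦ DAC
    B ↦ ADA
    C ↦ DDC
    D ↦ BBC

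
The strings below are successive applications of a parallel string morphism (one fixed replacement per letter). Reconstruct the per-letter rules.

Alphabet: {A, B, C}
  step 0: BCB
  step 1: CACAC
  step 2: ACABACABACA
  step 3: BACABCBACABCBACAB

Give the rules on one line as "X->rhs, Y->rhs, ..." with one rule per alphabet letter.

A->B, B->C, C->ACA

  step 2 ⇒ step 3: ACABACABACA ⇒ B·ACA·B·C·B·ACA·B·C·B·ACA·B
    A ↦ B
    B ↦ C
    C ↦ ACA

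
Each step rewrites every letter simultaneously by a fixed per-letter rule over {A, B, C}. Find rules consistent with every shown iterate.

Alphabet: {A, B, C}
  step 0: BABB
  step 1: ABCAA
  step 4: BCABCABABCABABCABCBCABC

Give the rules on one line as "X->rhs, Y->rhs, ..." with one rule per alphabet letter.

A->BC, B->A, C->BA

  step 0 ⇒ step 1: BABB ⇒ A·BC·A·A
    A ↦ BC
    B ↦ A
    C ↦ BA  (constrained at step 1)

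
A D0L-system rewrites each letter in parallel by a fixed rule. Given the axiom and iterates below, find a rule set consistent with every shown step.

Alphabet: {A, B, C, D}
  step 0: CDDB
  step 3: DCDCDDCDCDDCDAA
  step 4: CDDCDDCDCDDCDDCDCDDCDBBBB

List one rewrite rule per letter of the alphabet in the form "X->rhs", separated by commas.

  step 3 ⇒ step 4: DCDCDDCDCDDCDAA ⇒ CD·D·CD·D·CD·CD·D·CD·D·CD·CD·D·CD·BB·BB
    A ↦ BB
    C ↦ D
    D ↦ CD
    B ↦ A  (constrained at step 0)

A->BB, B->A, C->D, D->CD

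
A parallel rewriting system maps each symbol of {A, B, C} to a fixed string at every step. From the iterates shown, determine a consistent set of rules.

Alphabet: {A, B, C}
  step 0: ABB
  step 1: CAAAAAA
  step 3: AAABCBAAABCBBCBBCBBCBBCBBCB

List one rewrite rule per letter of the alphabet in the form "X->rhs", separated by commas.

  step 0 ⇒ step 1: ABB ⇒ C·AAA·AAA
    A ↦ C
    B ↦ AAA
    C ↦ BCB  (constrained at step 1)

A->C, B->AAA, C->BCB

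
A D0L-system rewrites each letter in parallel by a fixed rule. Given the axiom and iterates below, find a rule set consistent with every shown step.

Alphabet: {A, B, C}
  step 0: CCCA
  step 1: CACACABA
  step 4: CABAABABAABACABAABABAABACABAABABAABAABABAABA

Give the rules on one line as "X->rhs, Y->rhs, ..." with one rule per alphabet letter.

A->BA, B->A, C->CA

  step 0 ⇒ step 1: CCCA ⇒ CA·CA·CA·BA
    A ↦ BA
    C ↦ CA
    B ↦ A  (constrained at step 1)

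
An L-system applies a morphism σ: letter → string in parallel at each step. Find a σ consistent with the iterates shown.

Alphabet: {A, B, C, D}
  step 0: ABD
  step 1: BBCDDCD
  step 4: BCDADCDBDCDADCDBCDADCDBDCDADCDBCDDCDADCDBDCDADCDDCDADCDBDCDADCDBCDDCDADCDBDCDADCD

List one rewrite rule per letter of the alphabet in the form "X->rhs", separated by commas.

  step 0 ⇒ step 1: ABD ⇒ B·BCD·DCD
    A ↦ B
    B ↦ BCD
    D ↦ DCD
    C ↦ A  (constrained at step 1)

A->B, B->BCD, C->A, D->DCD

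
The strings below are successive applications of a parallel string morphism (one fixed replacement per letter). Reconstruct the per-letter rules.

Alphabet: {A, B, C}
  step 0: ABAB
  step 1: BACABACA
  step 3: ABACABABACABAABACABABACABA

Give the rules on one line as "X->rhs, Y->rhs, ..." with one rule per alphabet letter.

A->BA, B->CA, C->A

  step 0 ⇒ step 1: ABAB ⇒ BA·CA·BA·CA
    A ↦ BA
    B ↦ CA
    C ↦ A  (constrained at step 1)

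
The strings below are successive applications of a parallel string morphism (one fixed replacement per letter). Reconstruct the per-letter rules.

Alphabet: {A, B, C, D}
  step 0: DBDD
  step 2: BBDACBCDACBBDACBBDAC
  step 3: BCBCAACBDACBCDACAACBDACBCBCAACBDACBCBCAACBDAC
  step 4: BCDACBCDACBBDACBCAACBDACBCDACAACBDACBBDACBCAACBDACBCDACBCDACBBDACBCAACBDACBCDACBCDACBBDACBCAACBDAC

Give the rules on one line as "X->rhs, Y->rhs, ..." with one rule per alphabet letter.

A->B, B->BC, C->DAC, D->AAC

  step 3 ⇒ step 4: BCBCAACBDACBCDACAACBDACBCBCAACBDACBCBCAACBDAC ⇒ BC·DAC·BC·DAC·B·B·DAC·BC·AAC·B·DAC·BC·DAC·AAC·B·DAC·B·B·DAC·BC·AAC·B·DAC·BC·DAC·BC·DAC·B·B·DAC·BC·AAC·B·DAC·BC·DAC·BC·DAC·B·B·DAC·BC·AAC·B·DAC
    A ↦ B
    B ↦ BC
    C ↦ DAC
    D ↦ AAC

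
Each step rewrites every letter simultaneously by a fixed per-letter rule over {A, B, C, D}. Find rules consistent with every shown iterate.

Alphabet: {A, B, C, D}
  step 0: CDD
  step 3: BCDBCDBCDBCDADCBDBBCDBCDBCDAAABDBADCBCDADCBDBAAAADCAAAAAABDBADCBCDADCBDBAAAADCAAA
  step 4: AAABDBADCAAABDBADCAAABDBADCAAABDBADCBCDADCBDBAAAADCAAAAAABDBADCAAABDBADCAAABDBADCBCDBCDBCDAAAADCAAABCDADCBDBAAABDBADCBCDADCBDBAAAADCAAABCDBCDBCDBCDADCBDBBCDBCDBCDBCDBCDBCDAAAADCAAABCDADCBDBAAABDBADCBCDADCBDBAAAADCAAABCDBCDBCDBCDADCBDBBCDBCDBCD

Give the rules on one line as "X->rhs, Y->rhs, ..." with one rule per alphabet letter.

A->BCD, B->AAA, C->BDB, D->ADC

  step 3 ⇒ step 4: BCDBCDBCDBCDADCBDBBCDBCDBCDAAABDBADCBCDADCBDBAAAADCAAAAAABDBADCBCDADCBDBAAAADCAAA ⇒ AAA·BDB·ADC·AAA·BDB·ADC·AAA·BDB·ADC·AAA·BDB·ADC·BCD·ADC·BDB·AAA·ADC·AAA·AAA·BDB·ADC·AAA·BDB·ADC·AAA·BDB·ADC·BCD·BCD·BCD·AAA·ADC·AAA·BCD·ADC·BDB·AAA·BDB·ADC·BCD·ADC·BDB·AAA·ADC·AAA·BCD·BCD·BCD·BCD·ADC·BDB·BCD·BCD·BCD·BCD·BCD·BCD·AAA·ADC·AAA·BCD·ADC·BDB·AAA·BDB·ADC·BCD·ADC·BDB·AAA·ADC·AAA·BCD·BCD·BCD·BCD·ADC·BDB·BCD·BCD·BCD
    A ↦ BCD
    B ↦ AAA
    C ↦ BDB
    D ↦ ADC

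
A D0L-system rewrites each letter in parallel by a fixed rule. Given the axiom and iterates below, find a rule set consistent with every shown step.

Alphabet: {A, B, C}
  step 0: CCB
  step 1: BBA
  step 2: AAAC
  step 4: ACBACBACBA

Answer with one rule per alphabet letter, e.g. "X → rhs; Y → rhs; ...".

A->AC, B->A, C->B

  step 1 ⇒ step 2: BBA ⇒ A·A·AC
    A ↦ AC
    B ↦ A
  step 0 ⇒ step 1: CCB ⇒ B·B·A
    C ↦ B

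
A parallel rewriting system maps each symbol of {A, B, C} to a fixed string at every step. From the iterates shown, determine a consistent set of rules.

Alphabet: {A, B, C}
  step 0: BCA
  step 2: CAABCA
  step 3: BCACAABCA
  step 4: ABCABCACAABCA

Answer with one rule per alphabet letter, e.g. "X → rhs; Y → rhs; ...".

  step 3 ⇒ step 4: BCACAABCA ⇒ A·B·CA·B·CA·CA·A·B·CA
    A ↦ CA
    B ↦ A
    C ↦ B

A->CA, B->A, C->B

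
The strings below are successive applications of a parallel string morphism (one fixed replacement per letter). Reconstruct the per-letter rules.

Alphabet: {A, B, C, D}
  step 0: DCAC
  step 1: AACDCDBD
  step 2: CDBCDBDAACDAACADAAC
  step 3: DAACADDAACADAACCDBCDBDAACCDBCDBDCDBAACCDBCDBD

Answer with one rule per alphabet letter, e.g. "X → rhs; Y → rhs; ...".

  step 2 ⇒ step 3: CDBCDBDAACDAACADAAC ⇒ D·AAC·AD·D·AAC·AD·AAC·CDB·CDB·D·AAC·CDB·CDB·D·CDB·AAC·CDB·CDB·D
    A ↦ CDB
    B ↦ AD
    C ↦ D
    D ↦ AAC

A->CDB, B->AD, C->D, D->AAC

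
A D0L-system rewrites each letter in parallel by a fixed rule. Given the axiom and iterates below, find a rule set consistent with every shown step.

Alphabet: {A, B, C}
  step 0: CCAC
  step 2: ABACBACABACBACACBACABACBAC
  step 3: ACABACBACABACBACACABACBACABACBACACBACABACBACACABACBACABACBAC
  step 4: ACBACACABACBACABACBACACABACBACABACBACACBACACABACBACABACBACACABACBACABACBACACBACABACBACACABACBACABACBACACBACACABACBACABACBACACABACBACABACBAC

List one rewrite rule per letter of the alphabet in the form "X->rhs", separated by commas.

  step 3 ⇒ step 4: ACABACBACABACBACACABACBACABACBACACBACABACBACACABACBACABACBAC ⇒ AC·BAC·AC·AB·AC·BAC·AB·AC·BAC·AC·AB·AC·BAC·AB·AC·BAC·AC·BAC·AC·AB·AC·BAC·AB·AC·BAC·AC·AB·AC·BAC·AB·AC·BAC·AC·BAC·AB·AC·BAC·AC·AB·AC·BAC·AB·AC·BAC·AC·BAC·AC·AB·AC·BAC·AB·AC·BAC·AC·AB·AC·BAC·AB·AC·BAC
    A ↦ AC
    B ↦ AB
    C ↦ BAC

A->AC, B->AB, C->BAC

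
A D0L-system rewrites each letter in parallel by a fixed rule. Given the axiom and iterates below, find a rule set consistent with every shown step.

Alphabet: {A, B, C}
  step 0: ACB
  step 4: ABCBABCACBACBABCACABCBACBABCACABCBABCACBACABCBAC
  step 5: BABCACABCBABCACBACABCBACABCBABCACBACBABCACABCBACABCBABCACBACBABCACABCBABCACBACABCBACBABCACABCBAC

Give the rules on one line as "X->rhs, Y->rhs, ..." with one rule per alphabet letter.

  step 4 ⇒ step 5: ABCBABCACBACBABCACABCBACBABCACABCBABCACBACABCBAC ⇒ B·ABC·AC·ABC·B·ABC·AC·B·AC·ABC·B·AC·ABC·B·ABC·AC·B·AC·B·ABC·AC·ABC·B·AC·ABC·B·ABC·AC·B·AC·B·ABC·AC·ABC·B·ABC·AC·B·AC·ABC·B·AC·B·ABC·AC·ABC·B·AC
    A ↦ B
    B ↦ ABC
    C ↦ AC

A->B, B->ABC, C->AC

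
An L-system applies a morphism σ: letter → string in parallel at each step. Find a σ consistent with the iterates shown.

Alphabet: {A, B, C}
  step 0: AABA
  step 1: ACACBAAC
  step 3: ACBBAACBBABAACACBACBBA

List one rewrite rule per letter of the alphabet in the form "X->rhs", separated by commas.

  step 0 ⇒ step 1: AABA ⇒ AC·AC·BA·AC
    A ↦ AC
    B ↦ BA
    C ↦ B  (constrained at step 1)

A->AC, B->BA, C->B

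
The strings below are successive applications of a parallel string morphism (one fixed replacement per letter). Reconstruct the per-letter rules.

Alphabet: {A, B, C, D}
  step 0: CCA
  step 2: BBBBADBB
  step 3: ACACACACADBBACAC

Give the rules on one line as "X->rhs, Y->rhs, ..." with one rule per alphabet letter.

  step 2 ⇒ step 3: BBBBADBB ⇒ AC·AC·AC·AC·AD·BB·AC·AC
    A ↦ AD
    B ↦ AC
    D ↦ BB
    C ↦ D  (constrained at step 0)

A->AD, B->AC, C->D, D->BB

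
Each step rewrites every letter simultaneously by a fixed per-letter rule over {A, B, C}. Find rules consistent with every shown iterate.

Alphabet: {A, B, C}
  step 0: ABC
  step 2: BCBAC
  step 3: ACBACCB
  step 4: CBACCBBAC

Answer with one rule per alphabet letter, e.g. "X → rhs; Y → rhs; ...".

  step 3 ⇒ step 4: ACBACCB ⇒ C·B·AC·C·B·B·AC
    A ↦ C
    B ↦ AC
    C ↦ B

A->C, B->AC, C->B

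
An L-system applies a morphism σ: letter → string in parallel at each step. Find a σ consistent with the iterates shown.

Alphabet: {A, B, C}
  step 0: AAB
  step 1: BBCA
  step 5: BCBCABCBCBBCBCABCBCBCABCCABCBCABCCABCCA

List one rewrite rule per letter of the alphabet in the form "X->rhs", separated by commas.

A->B, B->CA, C->BC

  step 0 ⇒ step 1: AAB ⇒ B·B·CA
    A ↦ B
    B ↦ CA
    C ↦ BC  (constrained at step 1)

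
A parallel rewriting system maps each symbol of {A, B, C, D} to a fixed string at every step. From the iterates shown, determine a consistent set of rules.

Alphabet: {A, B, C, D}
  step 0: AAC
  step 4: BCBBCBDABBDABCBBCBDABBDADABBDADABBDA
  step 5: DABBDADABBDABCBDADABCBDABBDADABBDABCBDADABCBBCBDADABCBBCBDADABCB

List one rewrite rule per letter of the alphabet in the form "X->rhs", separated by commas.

A->CB, B->DA, C->BB, D->B

  step 4 ⇒ step 5: BCBBCBDABBDABCBBCBDABBDADABBDADABBDA ⇒ DA·BB·DA·DA·BB·DA·B·CB·DA·DA·B·CB·DA·BB·DA·DA·BB·DA·B·CB·DA·DA·B·CB·B·CB·DA·DA·B·CB·B·CB·DA·DA·B·CB
    A ↦ CB
    B ↦ DA
    C ↦ BB
    D ↦ B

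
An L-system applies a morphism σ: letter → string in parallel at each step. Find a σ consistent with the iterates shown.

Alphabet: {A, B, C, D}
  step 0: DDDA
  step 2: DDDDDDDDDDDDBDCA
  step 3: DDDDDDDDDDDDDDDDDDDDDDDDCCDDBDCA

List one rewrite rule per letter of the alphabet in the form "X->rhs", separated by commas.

A->CA, B->CC, C->BD, D->DD

  step 2 ⇒ step 3: DDDDDDDDDDDDBDCA ⇒ DD·DD·DD·DD·DD·DD·DD·DD·DD·DD·DD·DD·CC·DD·BD·CA
    A ↦ CA
    B ↦ CC
    C ↦ BD
    D ↦ DD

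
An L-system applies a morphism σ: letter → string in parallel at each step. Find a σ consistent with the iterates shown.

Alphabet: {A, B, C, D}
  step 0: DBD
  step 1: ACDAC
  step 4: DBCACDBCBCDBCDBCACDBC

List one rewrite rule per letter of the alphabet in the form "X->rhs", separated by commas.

A->C, B->D, C->BC, D->AC

  step 0 ⇒ step 1: DBD ⇒ AC·D·AC
    B ↦ D
    D ↦ AC
    A ↦ C  (constrained at step 1)
    C ↦ BC  (constrained at step 1)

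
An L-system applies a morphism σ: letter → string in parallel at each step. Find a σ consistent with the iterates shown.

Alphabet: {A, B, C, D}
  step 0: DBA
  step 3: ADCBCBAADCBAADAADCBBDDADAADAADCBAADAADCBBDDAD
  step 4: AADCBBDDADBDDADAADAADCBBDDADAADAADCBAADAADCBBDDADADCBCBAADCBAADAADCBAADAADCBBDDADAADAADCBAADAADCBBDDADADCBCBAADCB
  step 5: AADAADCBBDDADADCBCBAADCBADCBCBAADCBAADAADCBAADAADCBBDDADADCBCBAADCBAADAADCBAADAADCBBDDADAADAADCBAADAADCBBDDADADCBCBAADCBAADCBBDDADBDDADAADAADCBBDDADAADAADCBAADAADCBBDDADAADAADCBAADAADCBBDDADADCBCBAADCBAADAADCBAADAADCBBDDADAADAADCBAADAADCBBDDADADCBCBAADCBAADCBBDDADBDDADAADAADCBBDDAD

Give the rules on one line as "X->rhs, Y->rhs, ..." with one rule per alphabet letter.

  step 4 ⇒ step 5: AADCBBDDADBDDADAADAADCBBDDADAADAADCBAADAADCBBDDADADCBCBAADCBAADAADCBAADAADCBBDDADAADAADCBAADAADCBBDDADADCBCBAADCB ⇒ AAD·AAD·CB·BDD·AD·AD·CB·CB·AAD·CB·AD·CB·CB·AAD·CB·AAD·AAD·CB·AAD·AAD·CB·BDD·AD·AD·CB·CB·AAD·CB·AAD·AAD·CB·AAD·AAD·CB·BDD·AD·AAD·AAD·CB·AAD·AAD·CB·BDD·AD·AD·CB·CB·AAD·CB·AAD·CB·BDD·AD·BDD·AD·AAD·AAD·CB·BDD·AD·AAD·AAD·CB·AAD·AAD·CB·BDD·AD·AAD·AAD·CB·AAD·AAD·CB·BDD·AD·AD·CB·CB·AAD·CB·AAD·AAD·CB·AAD·AAD·CB·BDD·AD·AAD·AAD·CB·AAD·AAD·CB·BDD·AD·AD·CB·CB·AAD·CB·AAD·CB·BDD·AD·BDD·AD·AAD·AAD·CB·BDD·AD
    A ↦ AAD
    B ↦ AD
    C ↦ BDD
    D ↦ CB

A->AAD, B->AD, C->BDD, D->CB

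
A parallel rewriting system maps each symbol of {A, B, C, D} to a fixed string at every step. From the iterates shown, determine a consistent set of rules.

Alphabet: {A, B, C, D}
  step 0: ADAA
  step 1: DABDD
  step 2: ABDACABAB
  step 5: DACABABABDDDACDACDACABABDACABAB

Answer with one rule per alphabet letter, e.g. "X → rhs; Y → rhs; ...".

  step 1 ⇒ step 2: DABDD ⇒ AB·D·AC·AB·AB
    A ↦ D
    B ↦ AC
    D ↦ AB
    C ↦ D  (constrained at step 2)

A->D, B->AC, C->D, D->AB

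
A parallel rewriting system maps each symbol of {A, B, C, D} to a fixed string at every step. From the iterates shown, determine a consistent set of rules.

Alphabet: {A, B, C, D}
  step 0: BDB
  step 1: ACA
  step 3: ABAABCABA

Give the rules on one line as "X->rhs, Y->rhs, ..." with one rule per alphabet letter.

A->AB, B->A, C->AD, D->C

  step 0 ⇒ step 1: BDB ⇒ A·C·A
    B ↦ A
    D ↦ C
    A ↦ AB  (constrained at step 1)
    C ↦ AD  (constrained at step 1)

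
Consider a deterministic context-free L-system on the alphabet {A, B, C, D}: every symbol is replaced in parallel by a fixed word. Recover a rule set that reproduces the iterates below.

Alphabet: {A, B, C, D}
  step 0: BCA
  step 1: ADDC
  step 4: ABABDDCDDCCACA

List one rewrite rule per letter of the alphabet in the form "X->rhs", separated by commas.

  step 0 ⇒ step 1: BCA ⇒ A·DD·C
    A ↦ C
    B ↦ A
    C ↦ DD
    D ↦ AB  (constrained at step 1)

A->C, B->A, C->DD, D->AB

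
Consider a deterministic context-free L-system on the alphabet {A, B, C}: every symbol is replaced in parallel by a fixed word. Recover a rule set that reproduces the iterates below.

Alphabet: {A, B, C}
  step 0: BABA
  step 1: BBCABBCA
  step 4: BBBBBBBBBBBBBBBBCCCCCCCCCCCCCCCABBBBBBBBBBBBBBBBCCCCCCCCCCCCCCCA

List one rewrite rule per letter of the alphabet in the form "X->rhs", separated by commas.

  step 0 ⇒ step 1: BABA ⇒ BB·CA·BB·CA
    A ↦ CA
    B ↦ BB
    C ↦ CC  (constrained at step 1)

A->CA, B->BB, C->CC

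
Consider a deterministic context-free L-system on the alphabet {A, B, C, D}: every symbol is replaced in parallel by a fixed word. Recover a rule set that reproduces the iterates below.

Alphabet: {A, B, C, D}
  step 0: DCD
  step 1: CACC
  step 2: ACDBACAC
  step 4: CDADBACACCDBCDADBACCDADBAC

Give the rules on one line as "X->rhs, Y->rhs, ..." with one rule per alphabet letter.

A->DB, B->DA, C->AC, D->C

  step 1 ⇒ step 2: CACC ⇒ AC·DB·AC·AC
    A ↦ DB
    C ↦ AC
    B ↦ DA  (constrained at step 2)
  step 0 ⇒ step 1: DCD ⇒ C·AC·C
    D ↦ C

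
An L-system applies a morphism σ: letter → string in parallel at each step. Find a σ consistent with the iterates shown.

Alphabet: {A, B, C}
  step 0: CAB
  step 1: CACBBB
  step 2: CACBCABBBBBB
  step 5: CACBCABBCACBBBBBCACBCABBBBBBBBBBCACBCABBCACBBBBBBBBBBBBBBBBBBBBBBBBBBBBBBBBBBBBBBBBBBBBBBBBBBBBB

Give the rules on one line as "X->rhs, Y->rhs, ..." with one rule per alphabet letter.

  step 1 ⇒ step 2: CACBBB ⇒ CA·CB·CA·BB·BB·BB
    A ↦ CB
    B ↦ BB
    C ↦ CA

A->CB, B->BB, C->CA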